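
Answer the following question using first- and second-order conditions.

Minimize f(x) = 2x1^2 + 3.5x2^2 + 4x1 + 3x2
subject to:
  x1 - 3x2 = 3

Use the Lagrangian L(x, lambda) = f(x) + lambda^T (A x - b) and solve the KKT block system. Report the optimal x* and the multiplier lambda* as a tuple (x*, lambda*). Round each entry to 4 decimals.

Form the Lagrangian:
  L(x, lambda) = (1/2) x^T Q x + c^T x + lambda^T (A x - b)
Stationarity (grad_x L = 0): Q x + c + A^T lambda = 0.
Primal feasibility: A x = b.

This gives the KKT block system:
  [ Q   A^T ] [ x     ]   [-c ]
  [ A    0  ] [ lambda ] = [ b ]

Solving the linear system:
  x*      = (-0.5581, -1.186)
  lambda* = (-1.7674)
  f(x*)   = -0.2442

x* = (-0.5581, -1.186), lambda* = (-1.7674)


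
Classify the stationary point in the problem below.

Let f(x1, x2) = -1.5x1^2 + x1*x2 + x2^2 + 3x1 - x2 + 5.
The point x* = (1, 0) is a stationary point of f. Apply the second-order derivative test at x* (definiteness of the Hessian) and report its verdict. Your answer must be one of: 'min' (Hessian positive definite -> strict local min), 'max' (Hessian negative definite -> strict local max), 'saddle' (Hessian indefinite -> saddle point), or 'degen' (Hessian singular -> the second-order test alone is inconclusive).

Compute the Hessian H = grad^2 f:
  H = [[-3, 1], [1, 2]]
Verify stationarity: grad f(x*) = H x* + g = (0, 0).
Eigenvalues of H: -3.1926, 2.1926.
Eigenvalues have mixed signs, so H is indefinite -> x* is a saddle point.

saddle


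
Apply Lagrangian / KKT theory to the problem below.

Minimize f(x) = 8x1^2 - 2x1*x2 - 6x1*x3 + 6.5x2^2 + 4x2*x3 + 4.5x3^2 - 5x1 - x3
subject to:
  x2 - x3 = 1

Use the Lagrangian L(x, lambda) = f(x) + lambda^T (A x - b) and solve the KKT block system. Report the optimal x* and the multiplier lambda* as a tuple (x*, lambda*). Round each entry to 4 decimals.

Form the Lagrangian:
  L(x, lambda) = (1/2) x^T Q x + c^T x + lambda^T (A x - b)
Stationarity (grad_x L = 0): Q x + c + A^T lambda = 0.
Primal feasibility: A x = b.

This gives the KKT block system:
  [ Q   A^T ] [ x     ]   [-c ]
  [ A    0  ] [ lambda ] = [ b ]

Solving the linear system:
  x*      = (0.1971, 0.5192, -0.4808)
  lambda* = (-4.4327)
  f(x*)   = 1.9639

x* = (0.1971, 0.5192, -0.4808), lambda* = (-4.4327)


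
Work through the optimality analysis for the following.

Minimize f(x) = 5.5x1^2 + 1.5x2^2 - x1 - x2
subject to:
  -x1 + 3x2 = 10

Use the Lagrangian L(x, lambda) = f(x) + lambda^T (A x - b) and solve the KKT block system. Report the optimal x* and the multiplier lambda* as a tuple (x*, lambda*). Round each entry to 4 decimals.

Form the Lagrangian:
  L(x, lambda) = (1/2) x^T Q x + c^T x + lambda^T (A x - b)
Stationarity (grad_x L = 0): Q x + c + A^T lambda = 0.
Primal feasibility: A x = b.

This gives the KKT block system:
  [ Q   A^T ] [ x     ]   [-c ]
  [ A    0  ] [ lambda ] = [ b ]

Solving the linear system:
  x*      = (-0.1765, 3.2745)
  lambda* = (-2.9412)
  f(x*)   = 13.1569

x* = (-0.1765, 3.2745), lambda* = (-2.9412)


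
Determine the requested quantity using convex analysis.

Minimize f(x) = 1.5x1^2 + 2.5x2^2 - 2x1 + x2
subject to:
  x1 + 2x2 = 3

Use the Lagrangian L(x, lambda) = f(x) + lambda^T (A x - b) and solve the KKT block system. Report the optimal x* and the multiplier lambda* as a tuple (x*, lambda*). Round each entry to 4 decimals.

Form the Lagrangian:
  L(x, lambda) = (1/2) x^T Q x + c^T x + lambda^T (A x - b)
Stationarity (grad_x L = 0): Q x + c + A^T lambda = 0.
Primal feasibility: A x = b.

This gives the KKT block system:
  [ Q   A^T ] [ x     ]   [-c ]
  [ A    0  ] [ lambda ] = [ b ]

Solving the linear system:
  x*      = (1.4706, 0.7647)
  lambda* = (-2.4118)
  f(x*)   = 2.5294

x* = (1.4706, 0.7647), lambda* = (-2.4118)


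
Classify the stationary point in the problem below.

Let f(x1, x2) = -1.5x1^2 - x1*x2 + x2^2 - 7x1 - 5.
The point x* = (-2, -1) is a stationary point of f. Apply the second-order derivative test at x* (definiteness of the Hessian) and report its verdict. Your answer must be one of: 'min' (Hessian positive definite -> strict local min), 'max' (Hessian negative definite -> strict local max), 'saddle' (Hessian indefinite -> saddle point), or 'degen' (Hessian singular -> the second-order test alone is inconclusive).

Compute the Hessian H = grad^2 f:
  H = [[-3, -1], [-1, 2]]
Verify stationarity: grad f(x*) = H x* + g = (0, 0).
Eigenvalues of H: -3.1926, 2.1926.
Eigenvalues have mixed signs, so H is indefinite -> x* is a saddle point.

saddle


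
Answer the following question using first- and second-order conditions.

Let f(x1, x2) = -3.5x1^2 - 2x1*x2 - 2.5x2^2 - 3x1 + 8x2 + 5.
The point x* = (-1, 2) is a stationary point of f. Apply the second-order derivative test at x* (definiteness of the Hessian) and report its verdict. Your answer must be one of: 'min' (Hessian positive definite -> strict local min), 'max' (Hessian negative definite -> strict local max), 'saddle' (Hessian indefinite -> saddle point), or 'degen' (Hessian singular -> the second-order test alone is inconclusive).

Compute the Hessian H = grad^2 f:
  H = [[-7, -2], [-2, -5]]
Verify stationarity: grad f(x*) = H x* + g = (0, 0).
Eigenvalues of H: -8.2361, -3.7639.
Both eigenvalues < 0, so H is negative definite -> x* is a strict local max.

max


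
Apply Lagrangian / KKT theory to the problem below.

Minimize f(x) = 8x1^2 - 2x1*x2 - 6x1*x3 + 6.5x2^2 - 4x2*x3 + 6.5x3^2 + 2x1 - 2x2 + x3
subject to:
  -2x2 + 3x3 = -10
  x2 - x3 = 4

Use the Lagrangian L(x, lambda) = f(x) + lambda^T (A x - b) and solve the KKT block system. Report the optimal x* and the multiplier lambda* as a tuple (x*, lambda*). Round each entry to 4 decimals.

Form the Lagrangian:
  L(x, lambda) = (1/2) x^T Q x + c^T x + lambda^T (A x - b)
Stationarity (grad_x L = 0): Q x + c + A^T lambda = 0.
Primal feasibility: A x = b.

This gives the KKT block system:
  [ Q   A^T ] [ x     ]   [-c ]
  [ A    0  ] [ lambda ] = [ b ]

Solving the linear system:
  x*      = (-0.625, 2, -2)
  lambda* = (-4, -41.25)
  f(x*)   = 58.875

x* = (-0.625, 2, -2), lambda* = (-4, -41.25)


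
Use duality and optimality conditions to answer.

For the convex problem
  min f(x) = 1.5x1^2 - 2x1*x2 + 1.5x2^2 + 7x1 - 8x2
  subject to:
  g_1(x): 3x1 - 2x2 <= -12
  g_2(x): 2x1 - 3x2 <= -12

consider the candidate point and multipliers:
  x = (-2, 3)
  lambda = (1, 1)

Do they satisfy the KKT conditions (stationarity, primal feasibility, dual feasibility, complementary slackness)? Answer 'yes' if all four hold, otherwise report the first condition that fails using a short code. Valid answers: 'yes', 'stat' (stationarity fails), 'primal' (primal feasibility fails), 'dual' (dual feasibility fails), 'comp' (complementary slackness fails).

Gradient of f: grad f(x) = Q x + c = (-5, 5)
Constraint values g_i(x) = a_i^T x - b_i:
  g_1((-2, 3)) = 0
  g_2((-2, 3)) = -1
Stationarity residual: grad f(x) + sum_i lambda_i a_i = (0, 0)
  -> stationarity OK
Primal feasibility (all g_i <= 0): OK
Dual feasibility (all lambda_i >= 0): OK
Complementary slackness (lambda_i * g_i(x) = 0 for all i): FAILS

Verdict: the first failing condition is complementary_slackness -> comp.

comp


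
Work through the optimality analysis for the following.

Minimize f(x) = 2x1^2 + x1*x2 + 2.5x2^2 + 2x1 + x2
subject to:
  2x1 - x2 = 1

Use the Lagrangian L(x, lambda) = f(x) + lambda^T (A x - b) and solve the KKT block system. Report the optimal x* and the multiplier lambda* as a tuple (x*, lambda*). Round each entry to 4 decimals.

Form the Lagrangian:
  L(x, lambda) = (1/2) x^T Q x + c^T x + lambda^T (A x - b)
Stationarity (grad_x L = 0): Q x + c + A^T lambda = 0.
Primal feasibility: A x = b.

This gives the KKT block system:
  [ Q   A^T ] [ x     ]   [-c ]
  [ A    0  ] [ lambda ] = [ b ]

Solving the linear system:
  x*      = (0.25, -0.5)
  lambda* = (-1.25)
  f(x*)   = 0.625

x* = (0.25, -0.5), lambda* = (-1.25)


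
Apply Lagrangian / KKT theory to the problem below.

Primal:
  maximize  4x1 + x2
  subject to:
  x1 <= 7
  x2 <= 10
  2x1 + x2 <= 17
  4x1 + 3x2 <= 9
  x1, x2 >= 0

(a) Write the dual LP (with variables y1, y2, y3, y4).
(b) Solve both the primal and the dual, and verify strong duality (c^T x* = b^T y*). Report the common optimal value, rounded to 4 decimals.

The standard primal-dual pair for 'max c^T x s.t. A x <= b, x >= 0' is:
  Dual:  min b^T y  s.t.  A^T y >= c,  y >= 0.

So the dual LP is:
  minimize  7y1 + 10y2 + 17y3 + 9y4
  subject to:
    y1 + 2y3 + 4y4 >= 4
    y2 + y3 + 3y4 >= 1
    y1, y2, y3, y4 >= 0

Solving the primal: x* = (2.25, 0).
  primal value c^T x* = 9.
Solving the dual: y* = (0, 0, 0, 1).
  dual value b^T y* = 9.
Strong duality: c^T x* = b^T y*. Confirmed.

9


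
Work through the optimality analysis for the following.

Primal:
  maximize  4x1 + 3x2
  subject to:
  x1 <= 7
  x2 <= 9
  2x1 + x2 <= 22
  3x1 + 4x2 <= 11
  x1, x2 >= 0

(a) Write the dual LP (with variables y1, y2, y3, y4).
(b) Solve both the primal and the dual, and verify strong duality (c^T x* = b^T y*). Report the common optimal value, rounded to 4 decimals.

The standard primal-dual pair for 'max c^T x s.t. A x <= b, x >= 0' is:
  Dual:  min b^T y  s.t.  A^T y >= c,  y >= 0.

So the dual LP is:
  minimize  7y1 + 9y2 + 22y3 + 11y4
  subject to:
    y1 + 2y3 + 3y4 >= 4
    y2 + y3 + 4y4 >= 3
    y1, y2, y3, y4 >= 0

Solving the primal: x* = (3.6667, 0).
  primal value c^T x* = 14.6667.
Solving the dual: y* = (0, 0, 0, 1.3333).
  dual value b^T y* = 14.6667.
Strong duality: c^T x* = b^T y*. Confirmed.

14.6667


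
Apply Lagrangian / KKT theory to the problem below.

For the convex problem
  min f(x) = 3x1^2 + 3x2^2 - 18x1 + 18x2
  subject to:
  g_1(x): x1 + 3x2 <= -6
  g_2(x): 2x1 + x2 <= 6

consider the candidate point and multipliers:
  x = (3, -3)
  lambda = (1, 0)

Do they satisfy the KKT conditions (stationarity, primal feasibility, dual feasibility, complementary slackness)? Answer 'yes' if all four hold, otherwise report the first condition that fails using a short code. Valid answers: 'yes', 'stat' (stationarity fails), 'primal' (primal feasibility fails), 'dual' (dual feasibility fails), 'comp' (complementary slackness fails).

Gradient of f: grad f(x) = Q x + c = (0, 0)
Constraint values g_i(x) = a_i^T x - b_i:
  g_1((3, -3)) = 0
  g_2((3, -3)) = -3
Stationarity residual: grad f(x) + sum_i lambda_i a_i = (1, 3)
  -> stationarity FAILS
Primal feasibility (all g_i <= 0): OK
Dual feasibility (all lambda_i >= 0): OK
Complementary slackness (lambda_i * g_i(x) = 0 for all i): OK

Verdict: the first failing condition is stationarity -> stat.

stat


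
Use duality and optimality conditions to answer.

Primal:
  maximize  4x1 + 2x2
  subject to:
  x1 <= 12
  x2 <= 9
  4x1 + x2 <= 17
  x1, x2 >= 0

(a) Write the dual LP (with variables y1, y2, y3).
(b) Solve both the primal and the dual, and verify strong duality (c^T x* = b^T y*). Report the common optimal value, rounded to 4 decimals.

The standard primal-dual pair for 'max c^T x s.t. A x <= b, x >= 0' is:
  Dual:  min b^T y  s.t.  A^T y >= c,  y >= 0.

So the dual LP is:
  minimize  12y1 + 9y2 + 17y3
  subject to:
    y1 + 4y3 >= 4
    y2 + y3 >= 2
    y1, y2, y3 >= 0

Solving the primal: x* = (2, 9).
  primal value c^T x* = 26.
Solving the dual: y* = (0, 1, 1).
  dual value b^T y* = 26.
Strong duality: c^T x* = b^T y*. Confirmed.

26


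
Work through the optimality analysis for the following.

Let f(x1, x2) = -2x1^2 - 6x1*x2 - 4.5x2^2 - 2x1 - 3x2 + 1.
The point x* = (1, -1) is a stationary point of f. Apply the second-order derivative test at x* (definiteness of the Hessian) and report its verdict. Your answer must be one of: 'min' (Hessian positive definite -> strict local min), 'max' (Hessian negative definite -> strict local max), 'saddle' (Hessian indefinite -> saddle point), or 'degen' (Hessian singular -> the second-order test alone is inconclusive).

Compute the Hessian H = grad^2 f:
  H = [[-4, -6], [-6, -9]]
Verify stationarity: grad f(x*) = H x* + g = (0, 0).
Eigenvalues of H: -13, 0.
H has a zero eigenvalue (singular; negative semidefinite but not definite), so H is neither positive definite, negative definite, nor indefinite. The second-order test alone is inconclusive -> degen.
(Indeed, f is constant along the null direction of H through x*, so x* is not a strict local extremum.)

degen


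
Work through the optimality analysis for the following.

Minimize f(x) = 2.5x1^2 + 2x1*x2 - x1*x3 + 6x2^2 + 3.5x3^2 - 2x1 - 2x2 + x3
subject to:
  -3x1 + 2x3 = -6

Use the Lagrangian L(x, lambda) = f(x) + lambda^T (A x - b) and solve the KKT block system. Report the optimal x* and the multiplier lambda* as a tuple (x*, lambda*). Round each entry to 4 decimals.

Form the Lagrangian:
  L(x, lambda) = (1/2) x^T Q x + c^T x + lambda^T (A x - b)
Stationarity (grad_x L = 0): Q x + c + A^T lambda = 0.
Primal feasibility: A x = b.

This gives the KKT block system:
  [ Q   A^T ] [ x     ]   [-c ]
  [ A    0  ] [ lambda ] = [ b ]

Solving the linear system:
  x*      = (1.6459, -0.1077, -0.5311)
  lambda* = (2.1818)
  f(x*)   = 4.7416

x* = (1.6459, -0.1077, -0.5311), lambda* = (2.1818)


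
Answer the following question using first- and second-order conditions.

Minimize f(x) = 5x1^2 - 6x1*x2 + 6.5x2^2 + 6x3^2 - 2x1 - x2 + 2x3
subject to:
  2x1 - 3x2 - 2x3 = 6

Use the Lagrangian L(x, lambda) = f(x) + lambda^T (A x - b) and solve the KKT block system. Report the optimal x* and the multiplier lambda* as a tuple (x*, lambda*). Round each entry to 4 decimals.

Form the Lagrangian:
  L(x, lambda) = (1/2) x^T Q x + c^T x + lambda^T (A x - b)
Stationarity (grad_x L = 0): Q x + c + A^T lambda = 0.
Primal feasibility: A x = b.

This gives the KKT block system:
  [ Q   A^T ] [ x     ]   [-c ]
  [ A    0  ] [ lambda ] = [ b ]

Solving the linear system:
  x*      = (0.7895, -0.7763, -1.0461)
  lambda* = (-5.2763)
  f(x*)   = 14.3816

x* = (0.7895, -0.7763, -1.0461), lambda* = (-5.2763)


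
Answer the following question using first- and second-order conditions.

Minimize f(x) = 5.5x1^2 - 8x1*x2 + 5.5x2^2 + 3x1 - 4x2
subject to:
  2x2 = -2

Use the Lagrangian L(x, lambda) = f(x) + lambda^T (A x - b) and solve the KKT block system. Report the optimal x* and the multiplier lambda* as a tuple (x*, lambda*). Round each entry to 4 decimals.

Form the Lagrangian:
  L(x, lambda) = (1/2) x^T Q x + c^T x + lambda^T (A x - b)
Stationarity (grad_x L = 0): Q x + c + A^T lambda = 0.
Primal feasibility: A x = b.

This gives the KKT block system:
  [ Q   A^T ] [ x     ]   [-c ]
  [ A    0  ] [ lambda ] = [ b ]

Solving the linear system:
  x*      = (-1, -1)
  lambda* = (3.5)
  f(x*)   = 4

x* = (-1, -1), lambda* = (3.5)


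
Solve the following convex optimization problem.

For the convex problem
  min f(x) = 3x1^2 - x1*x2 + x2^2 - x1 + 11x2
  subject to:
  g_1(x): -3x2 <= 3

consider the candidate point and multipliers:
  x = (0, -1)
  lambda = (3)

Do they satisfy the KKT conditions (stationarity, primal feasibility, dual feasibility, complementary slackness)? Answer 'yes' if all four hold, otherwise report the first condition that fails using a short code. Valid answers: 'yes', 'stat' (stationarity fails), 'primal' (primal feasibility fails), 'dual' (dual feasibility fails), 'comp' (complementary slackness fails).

Gradient of f: grad f(x) = Q x + c = (0, 9)
Constraint values g_i(x) = a_i^T x - b_i:
  g_1((0, -1)) = 0
Stationarity residual: grad f(x) + sum_i lambda_i a_i = (0, 0)
  -> stationarity OK
Primal feasibility (all g_i <= 0): OK
Dual feasibility (all lambda_i >= 0): OK
Complementary slackness (lambda_i * g_i(x) = 0 for all i): OK

Verdict: yes, KKT holds.

yes


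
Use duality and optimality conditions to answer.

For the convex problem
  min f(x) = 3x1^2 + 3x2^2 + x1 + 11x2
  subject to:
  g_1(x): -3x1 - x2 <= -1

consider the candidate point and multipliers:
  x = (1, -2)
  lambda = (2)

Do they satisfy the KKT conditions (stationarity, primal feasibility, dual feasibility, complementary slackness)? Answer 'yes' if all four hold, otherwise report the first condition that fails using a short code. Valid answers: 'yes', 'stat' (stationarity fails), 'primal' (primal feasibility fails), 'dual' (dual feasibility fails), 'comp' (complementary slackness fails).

Gradient of f: grad f(x) = Q x + c = (7, -1)
Constraint values g_i(x) = a_i^T x - b_i:
  g_1((1, -2)) = 0
Stationarity residual: grad f(x) + sum_i lambda_i a_i = (1, -3)
  -> stationarity FAILS
Primal feasibility (all g_i <= 0): OK
Dual feasibility (all lambda_i >= 0): OK
Complementary slackness (lambda_i * g_i(x) = 0 for all i): OK

Verdict: the first failing condition is stationarity -> stat.

stat


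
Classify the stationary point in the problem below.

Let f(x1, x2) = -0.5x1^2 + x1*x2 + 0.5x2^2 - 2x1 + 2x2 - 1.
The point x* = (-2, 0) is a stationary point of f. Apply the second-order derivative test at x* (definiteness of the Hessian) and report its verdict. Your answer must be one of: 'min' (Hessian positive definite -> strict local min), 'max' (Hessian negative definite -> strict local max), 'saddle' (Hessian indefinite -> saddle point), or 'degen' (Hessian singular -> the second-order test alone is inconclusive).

Compute the Hessian H = grad^2 f:
  H = [[-1, 1], [1, 1]]
Verify stationarity: grad f(x*) = H x* + g = (0, 0).
Eigenvalues of H: -1.4142, 1.4142.
Eigenvalues have mixed signs, so H is indefinite -> x* is a saddle point.

saddle


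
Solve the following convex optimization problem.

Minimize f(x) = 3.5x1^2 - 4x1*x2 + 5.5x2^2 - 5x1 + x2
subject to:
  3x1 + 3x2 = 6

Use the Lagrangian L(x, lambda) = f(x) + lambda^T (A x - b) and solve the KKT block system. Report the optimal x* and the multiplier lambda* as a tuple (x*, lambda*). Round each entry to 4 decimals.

Form the Lagrangian:
  L(x, lambda) = (1/2) x^T Q x + c^T x + lambda^T (A x - b)
Stationarity (grad_x L = 0): Q x + c + A^T lambda = 0.
Primal feasibility: A x = b.

This gives the KKT block system:
  [ Q   A^T ] [ x     ]   [-c ]
  [ A    0  ] [ lambda ] = [ b ]

Solving the linear system:
  x*      = (1.3846, 0.6154)
  lambda* = (-0.7436)
  f(x*)   = -0.9231

x* = (1.3846, 0.6154), lambda* = (-0.7436)


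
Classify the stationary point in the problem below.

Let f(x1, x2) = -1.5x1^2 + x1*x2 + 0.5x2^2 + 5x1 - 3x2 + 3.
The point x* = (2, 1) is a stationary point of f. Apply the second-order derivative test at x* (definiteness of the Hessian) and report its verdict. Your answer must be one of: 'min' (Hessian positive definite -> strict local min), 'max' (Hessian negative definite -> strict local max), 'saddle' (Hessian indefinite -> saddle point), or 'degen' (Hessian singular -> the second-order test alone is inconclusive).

Compute the Hessian H = grad^2 f:
  H = [[-3, 1], [1, 1]]
Verify stationarity: grad f(x*) = H x* + g = (0, 0).
Eigenvalues of H: -3.2361, 1.2361.
Eigenvalues have mixed signs, so H is indefinite -> x* is a saddle point.

saddle


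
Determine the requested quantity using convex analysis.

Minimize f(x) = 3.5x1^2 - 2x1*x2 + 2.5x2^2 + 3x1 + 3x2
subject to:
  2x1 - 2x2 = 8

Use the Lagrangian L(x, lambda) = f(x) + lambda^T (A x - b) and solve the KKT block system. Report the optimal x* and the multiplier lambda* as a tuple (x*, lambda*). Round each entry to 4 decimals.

Form the Lagrangian:
  L(x, lambda) = (1/2) x^T Q x + c^T x + lambda^T (A x - b)
Stationarity (grad_x L = 0): Q x + c + A^T lambda = 0.
Primal feasibility: A x = b.

This gives the KKT block system:
  [ Q   A^T ] [ x     ]   [-c ]
  [ A    0  ] [ lambda ] = [ b ]

Solving the linear system:
  x*      = (0.75, -3.25)
  lambda* = (-7.375)
  f(x*)   = 25.75

x* = (0.75, -3.25), lambda* = (-7.375)


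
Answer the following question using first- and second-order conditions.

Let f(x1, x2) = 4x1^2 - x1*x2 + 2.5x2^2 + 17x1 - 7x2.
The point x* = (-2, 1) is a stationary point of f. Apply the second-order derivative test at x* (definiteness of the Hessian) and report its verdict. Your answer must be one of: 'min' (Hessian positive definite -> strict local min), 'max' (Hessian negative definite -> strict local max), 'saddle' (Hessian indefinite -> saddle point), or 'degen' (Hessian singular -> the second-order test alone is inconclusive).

Compute the Hessian H = grad^2 f:
  H = [[8, -1], [-1, 5]]
Verify stationarity: grad f(x*) = H x* + g = (0, 0).
Eigenvalues of H: 4.6972, 8.3028.
Both eigenvalues > 0, so H is positive definite -> x* is a strict local min.

min


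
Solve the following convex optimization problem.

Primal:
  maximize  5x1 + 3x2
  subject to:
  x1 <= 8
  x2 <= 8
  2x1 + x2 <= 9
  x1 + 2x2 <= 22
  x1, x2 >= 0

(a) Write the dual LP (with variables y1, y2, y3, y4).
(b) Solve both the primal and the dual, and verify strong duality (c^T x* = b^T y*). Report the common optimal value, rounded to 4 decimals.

The standard primal-dual pair for 'max c^T x s.t. A x <= b, x >= 0' is:
  Dual:  min b^T y  s.t.  A^T y >= c,  y >= 0.

So the dual LP is:
  minimize  8y1 + 8y2 + 9y3 + 22y4
  subject to:
    y1 + 2y3 + y4 >= 5
    y2 + y3 + 2y4 >= 3
    y1, y2, y3, y4 >= 0

Solving the primal: x* = (0.5, 8).
  primal value c^T x* = 26.5.
Solving the dual: y* = (0, 0.5, 2.5, 0).
  dual value b^T y* = 26.5.
Strong duality: c^T x* = b^T y*. Confirmed.

26.5


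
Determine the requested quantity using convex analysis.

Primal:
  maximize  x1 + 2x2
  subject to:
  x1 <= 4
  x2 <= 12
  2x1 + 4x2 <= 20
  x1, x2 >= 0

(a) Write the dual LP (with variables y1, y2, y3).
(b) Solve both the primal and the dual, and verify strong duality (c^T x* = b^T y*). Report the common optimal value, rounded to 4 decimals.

The standard primal-dual pair for 'max c^T x s.t. A x <= b, x >= 0' is:
  Dual:  min b^T y  s.t.  A^T y >= c,  y >= 0.

So the dual LP is:
  minimize  4y1 + 12y2 + 20y3
  subject to:
    y1 + 2y3 >= 1
    y2 + 4y3 >= 2
    y1, y2, y3 >= 0

Solving the primal: x* = (0, 5).
  primal value c^T x* = 10.
Solving the dual: y* = (0, 0, 0.5).
  dual value b^T y* = 10.
Strong duality: c^T x* = b^T y*. Confirmed.

10


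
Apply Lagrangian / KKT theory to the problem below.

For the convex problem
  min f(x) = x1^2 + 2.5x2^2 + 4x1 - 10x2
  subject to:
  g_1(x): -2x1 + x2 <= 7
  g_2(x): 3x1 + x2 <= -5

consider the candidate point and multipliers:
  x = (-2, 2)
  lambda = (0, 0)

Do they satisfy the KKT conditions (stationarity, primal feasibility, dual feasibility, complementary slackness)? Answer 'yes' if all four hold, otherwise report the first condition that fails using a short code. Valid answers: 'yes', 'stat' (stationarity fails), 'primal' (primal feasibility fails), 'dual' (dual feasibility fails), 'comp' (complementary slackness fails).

Gradient of f: grad f(x) = Q x + c = (0, 0)
Constraint values g_i(x) = a_i^T x - b_i:
  g_1((-2, 2)) = -1
  g_2((-2, 2)) = 1
Stationarity residual: grad f(x) + sum_i lambda_i a_i = (0, 0)
  -> stationarity OK
Primal feasibility (all g_i <= 0): FAILS
Dual feasibility (all lambda_i >= 0): OK
Complementary slackness (lambda_i * g_i(x) = 0 for all i): OK

Verdict: the first failing condition is primal_feasibility -> primal.

primal


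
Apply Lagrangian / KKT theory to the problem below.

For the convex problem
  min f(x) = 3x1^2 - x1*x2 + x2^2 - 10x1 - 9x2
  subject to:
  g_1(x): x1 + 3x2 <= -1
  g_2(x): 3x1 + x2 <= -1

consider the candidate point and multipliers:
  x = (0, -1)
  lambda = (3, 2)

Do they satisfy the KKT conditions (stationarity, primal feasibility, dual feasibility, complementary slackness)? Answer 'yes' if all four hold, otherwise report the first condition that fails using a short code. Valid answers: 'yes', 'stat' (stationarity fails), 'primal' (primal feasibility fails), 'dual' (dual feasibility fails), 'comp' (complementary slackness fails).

Gradient of f: grad f(x) = Q x + c = (-9, -11)
Constraint values g_i(x) = a_i^T x - b_i:
  g_1((0, -1)) = -2
  g_2((0, -1)) = 0
Stationarity residual: grad f(x) + sum_i lambda_i a_i = (0, 0)
  -> stationarity OK
Primal feasibility (all g_i <= 0): OK
Dual feasibility (all lambda_i >= 0): OK
Complementary slackness (lambda_i * g_i(x) = 0 for all i): FAILS

Verdict: the first failing condition is complementary_slackness -> comp.

comp


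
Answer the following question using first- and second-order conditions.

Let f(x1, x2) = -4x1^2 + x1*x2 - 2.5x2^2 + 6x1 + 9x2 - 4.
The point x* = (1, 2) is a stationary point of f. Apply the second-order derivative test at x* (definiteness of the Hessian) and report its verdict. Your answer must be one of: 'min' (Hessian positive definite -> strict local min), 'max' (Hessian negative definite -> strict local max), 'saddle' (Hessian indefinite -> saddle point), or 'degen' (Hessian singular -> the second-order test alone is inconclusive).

Compute the Hessian H = grad^2 f:
  H = [[-8, 1], [1, -5]]
Verify stationarity: grad f(x*) = H x* + g = (0, 0).
Eigenvalues of H: -8.3028, -4.6972.
Both eigenvalues < 0, so H is negative definite -> x* is a strict local max.

max


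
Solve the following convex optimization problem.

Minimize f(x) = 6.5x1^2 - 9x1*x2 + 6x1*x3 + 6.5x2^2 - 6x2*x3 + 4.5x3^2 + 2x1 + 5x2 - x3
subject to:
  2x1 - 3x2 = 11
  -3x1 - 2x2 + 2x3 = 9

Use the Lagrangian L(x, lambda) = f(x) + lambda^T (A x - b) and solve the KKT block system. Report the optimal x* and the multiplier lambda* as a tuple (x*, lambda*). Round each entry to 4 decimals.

Form the Lagrangian:
  L(x, lambda) = (1/2) x^T Q x + c^T x + lambda^T (A x - b)
Stationarity (grad_x L = 0): Q x + c + A^T lambda = 0.
Primal feasibility: A x = b.

This gives the KKT block system:
  [ Q   A^T ] [ x     ]   [-c ]
  [ A    0  ] [ lambda ] = [ b ]

Solving the linear system:
  x*      = (-1.2128, -4.4752, -1.7944)
  lambda* = (-9.6904, -1.2123)
  f(x*)   = 47.2492

x* = (-1.2128, -4.4752, -1.7944), lambda* = (-9.6904, -1.2123)


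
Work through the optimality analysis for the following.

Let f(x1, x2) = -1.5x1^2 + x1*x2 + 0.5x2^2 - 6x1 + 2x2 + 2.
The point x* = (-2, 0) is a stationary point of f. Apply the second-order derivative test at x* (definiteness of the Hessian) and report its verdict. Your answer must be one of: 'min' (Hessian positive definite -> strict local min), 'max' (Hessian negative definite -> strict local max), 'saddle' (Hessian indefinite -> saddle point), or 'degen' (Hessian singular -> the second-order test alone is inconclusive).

Compute the Hessian H = grad^2 f:
  H = [[-3, 1], [1, 1]]
Verify stationarity: grad f(x*) = H x* + g = (0, 0).
Eigenvalues of H: -3.2361, 1.2361.
Eigenvalues have mixed signs, so H is indefinite -> x* is a saddle point.

saddle


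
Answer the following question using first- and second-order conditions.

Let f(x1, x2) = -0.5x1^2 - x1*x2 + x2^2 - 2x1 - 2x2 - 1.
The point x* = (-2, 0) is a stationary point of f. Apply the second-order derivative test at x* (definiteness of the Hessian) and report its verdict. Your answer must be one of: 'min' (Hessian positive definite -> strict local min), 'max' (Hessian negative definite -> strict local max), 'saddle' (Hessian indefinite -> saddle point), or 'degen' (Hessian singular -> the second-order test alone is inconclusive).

Compute the Hessian H = grad^2 f:
  H = [[-1, -1], [-1, 2]]
Verify stationarity: grad f(x*) = H x* + g = (0, 0).
Eigenvalues of H: -1.3028, 2.3028.
Eigenvalues have mixed signs, so H is indefinite -> x* is a saddle point.

saddle


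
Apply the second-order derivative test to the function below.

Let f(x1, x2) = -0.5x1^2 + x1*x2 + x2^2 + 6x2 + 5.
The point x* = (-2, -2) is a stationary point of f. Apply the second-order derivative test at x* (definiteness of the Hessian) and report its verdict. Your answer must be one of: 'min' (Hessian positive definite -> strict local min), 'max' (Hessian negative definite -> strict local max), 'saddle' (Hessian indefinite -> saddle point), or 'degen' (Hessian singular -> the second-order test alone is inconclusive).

Compute the Hessian H = grad^2 f:
  H = [[-1, 1], [1, 2]]
Verify stationarity: grad f(x*) = H x* + g = (0, 0).
Eigenvalues of H: -1.3028, 2.3028.
Eigenvalues have mixed signs, so H is indefinite -> x* is a saddle point.

saddle


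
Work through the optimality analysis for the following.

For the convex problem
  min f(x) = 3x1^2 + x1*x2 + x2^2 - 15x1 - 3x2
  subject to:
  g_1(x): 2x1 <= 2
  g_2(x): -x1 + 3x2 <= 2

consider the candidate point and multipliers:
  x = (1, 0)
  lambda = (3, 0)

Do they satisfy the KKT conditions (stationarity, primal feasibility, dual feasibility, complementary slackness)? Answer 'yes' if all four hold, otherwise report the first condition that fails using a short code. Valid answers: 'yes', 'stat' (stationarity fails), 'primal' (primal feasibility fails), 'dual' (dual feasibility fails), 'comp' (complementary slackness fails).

Gradient of f: grad f(x) = Q x + c = (-9, -2)
Constraint values g_i(x) = a_i^T x - b_i:
  g_1((1, 0)) = 0
  g_2((1, 0)) = -3
Stationarity residual: grad f(x) + sum_i lambda_i a_i = (-3, -2)
  -> stationarity FAILS
Primal feasibility (all g_i <= 0): OK
Dual feasibility (all lambda_i >= 0): OK
Complementary slackness (lambda_i * g_i(x) = 0 for all i): OK

Verdict: the first failing condition is stationarity -> stat.

stat


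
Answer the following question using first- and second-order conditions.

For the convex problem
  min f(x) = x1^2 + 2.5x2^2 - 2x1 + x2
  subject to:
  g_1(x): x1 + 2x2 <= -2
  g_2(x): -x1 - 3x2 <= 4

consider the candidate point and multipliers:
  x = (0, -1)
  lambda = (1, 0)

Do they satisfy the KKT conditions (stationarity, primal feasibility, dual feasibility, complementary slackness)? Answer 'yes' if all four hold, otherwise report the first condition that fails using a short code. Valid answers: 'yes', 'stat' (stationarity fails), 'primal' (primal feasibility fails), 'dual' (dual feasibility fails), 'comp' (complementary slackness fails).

Gradient of f: grad f(x) = Q x + c = (-2, -4)
Constraint values g_i(x) = a_i^T x - b_i:
  g_1((0, -1)) = 0
  g_2((0, -1)) = -1
Stationarity residual: grad f(x) + sum_i lambda_i a_i = (-1, -2)
  -> stationarity FAILS
Primal feasibility (all g_i <= 0): OK
Dual feasibility (all lambda_i >= 0): OK
Complementary slackness (lambda_i * g_i(x) = 0 for all i): OK

Verdict: the first failing condition is stationarity -> stat.

stat


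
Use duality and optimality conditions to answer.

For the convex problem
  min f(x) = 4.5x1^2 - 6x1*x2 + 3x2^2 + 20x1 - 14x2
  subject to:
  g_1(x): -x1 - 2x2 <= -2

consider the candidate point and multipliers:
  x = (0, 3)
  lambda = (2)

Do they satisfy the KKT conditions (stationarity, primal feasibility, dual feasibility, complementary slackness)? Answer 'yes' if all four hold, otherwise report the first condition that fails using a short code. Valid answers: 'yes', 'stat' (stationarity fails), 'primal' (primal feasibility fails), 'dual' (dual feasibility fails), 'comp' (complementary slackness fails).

Gradient of f: grad f(x) = Q x + c = (2, 4)
Constraint values g_i(x) = a_i^T x - b_i:
  g_1((0, 3)) = -4
Stationarity residual: grad f(x) + sum_i lambda_i a_i = (0, 0)
  -> stationarity OK
Primal feasibility (all g_i <= 0): OK
Dual feasibility (all lambda_i >= 0): OK
Complementary slackness (lambda_i * g_i(x) = 0 for all i): FAILS

Verdict: the first failing condition is complementary_slackness -> comp.

comp


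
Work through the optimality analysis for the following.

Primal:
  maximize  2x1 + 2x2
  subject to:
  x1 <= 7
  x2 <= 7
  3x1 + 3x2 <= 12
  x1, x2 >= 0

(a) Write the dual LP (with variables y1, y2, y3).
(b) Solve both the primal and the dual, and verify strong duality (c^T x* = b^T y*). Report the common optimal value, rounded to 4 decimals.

The standard primal-dual pair for 'max c^T x s.t. A x <= b, x >= 0' is:
  Dual:  min b^T y  s.t.  A^T y >= c,  y >= 0.

So the dual LP is:
  minimize  7y1 + 7y2 + 12y3
  subject to:
    y1 + 3y3 >= 2
    y2 + 3y3 >= 2
    y1, y2, y3 >= 0

Solving the primal: x* = (4, 0).
  primal value c^T x* = 8.
Solving the dual: y* = (0, 0, 0.6667).
  dual value b^T y* = 8.
Strong duality: c^T x* = b^T y*. Confirmed.

8


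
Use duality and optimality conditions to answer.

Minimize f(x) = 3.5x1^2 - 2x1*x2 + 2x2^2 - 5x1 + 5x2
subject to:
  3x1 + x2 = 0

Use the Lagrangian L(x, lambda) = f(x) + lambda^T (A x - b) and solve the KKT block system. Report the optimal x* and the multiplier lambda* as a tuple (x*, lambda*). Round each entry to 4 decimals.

Form the Lagrangian:
  L(x, lambda) = (1/2) x^T Q x + c^T x + lambda^T (A x - b)
Stationarity (grad_x L = 0): Q x + c + A^T lambda = 0.
Primal feasibility: A x = b.

This gives the KKT block system:
  [ Q   A^T ] [ x     ]   [-c ]
  [ A    0  ] [ lambda ] = [ b ]

Solving the linear system:
  x*      = (0.3636, -1.0909)
  lambda* = (0.0909)
  f(x*)   = -3.6364

x* = (0.3636, -1.0909), lambda* = (0.0909)


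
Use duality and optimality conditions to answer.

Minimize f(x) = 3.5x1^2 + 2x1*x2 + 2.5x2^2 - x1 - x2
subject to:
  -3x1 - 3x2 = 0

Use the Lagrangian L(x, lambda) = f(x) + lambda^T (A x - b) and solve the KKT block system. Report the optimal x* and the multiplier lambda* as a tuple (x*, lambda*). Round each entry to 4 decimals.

Form the Lagrangian:
  L(x, lambda) = (1/2) x^T Q x + c^T x + lambda^T (A x - b)
Stationarity (grad_x L = 0): Q x + c + A^T lambda = 0.
Primal feasibility: A x = b.

This gives the KKT block system:
  [ Q   A^T ] [ x     ]   [-c ]
  [ A    0  ] [ lambda ] = [ b ]

Solving the linear system:
  x*      = (0, 0)
  lambda* = (-0.3333)
  f(x*)   = 0

x* = (0, 0), lambda* = (-0.3333)


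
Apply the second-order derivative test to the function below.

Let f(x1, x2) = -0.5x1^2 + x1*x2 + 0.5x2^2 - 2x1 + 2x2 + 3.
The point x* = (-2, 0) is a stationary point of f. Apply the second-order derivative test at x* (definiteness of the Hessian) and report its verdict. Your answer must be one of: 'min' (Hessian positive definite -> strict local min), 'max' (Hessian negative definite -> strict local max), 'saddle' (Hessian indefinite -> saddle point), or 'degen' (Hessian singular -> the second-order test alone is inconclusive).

Compute the Hessian H = grad^2 f:
  H = [[-1, 1], [1, 1]]
Verify stationarity: grad f(x*) = H x* + g = (0, 0).
Eigenvalues of H: -1.4142, 1.4142.
Eigenvalues have mixed signs, so H is indefinite -> x* is a saddle point.

saddle


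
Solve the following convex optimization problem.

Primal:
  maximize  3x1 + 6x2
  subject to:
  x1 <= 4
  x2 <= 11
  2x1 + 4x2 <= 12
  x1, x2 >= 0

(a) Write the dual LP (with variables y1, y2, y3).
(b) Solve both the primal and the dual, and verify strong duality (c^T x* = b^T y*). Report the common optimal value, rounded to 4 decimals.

The standard primal-dual pair for 'max c^T x s.t. A x <= b, x >= 0' is:
  Dual:  min b^T y  s.t.  A^T y >= c,  y >= 0.

So the dual LP is:
  minimize  4y1 + 11y2 + 12y3
  subject to:
    y1 + 2y3 >= 3
    y2 + 4y3 >= 6
    y1, y2, y3 >= 0

Solving the primal: x* = (0, 3).
  primal value c^T x* = 18.
Solving the dual: y* = (0, 0, 1.5).
  dual value b^T y* = 18.
Strong duality: c^T x* = b^T y*. Confirmed.

18


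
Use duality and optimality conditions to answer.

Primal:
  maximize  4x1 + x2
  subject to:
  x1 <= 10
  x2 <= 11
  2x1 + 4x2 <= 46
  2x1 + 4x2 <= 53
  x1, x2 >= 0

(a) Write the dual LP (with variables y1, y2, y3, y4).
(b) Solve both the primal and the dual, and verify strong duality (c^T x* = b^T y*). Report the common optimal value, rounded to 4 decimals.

The standard primal-dual pair for 'max c^T x s.t. A x <= b, x >= 0' is:
  Dual:  min b^T y  s.t.  A^T y >= c,  y >= 0.

So the dual LP is:
  minimize  10y1 + 11y2 + 46y3 + 53y4
  subject to:
    y1 + 2y3 + 2y4 >= 4
    y2 + 4y3 + 4y4 >= 1
    y1, y2, y3, y4 >= 0

Solving the primal: x* = (10, 6.5).
  primal value c^T x* = 46.5.
Solving the dual: y* = (3.5, 0, 0.25, 0).
  dual value b^T y* = 46.5.
Strong duality: c^T x* = b^T y*. Confirmed.

46.5


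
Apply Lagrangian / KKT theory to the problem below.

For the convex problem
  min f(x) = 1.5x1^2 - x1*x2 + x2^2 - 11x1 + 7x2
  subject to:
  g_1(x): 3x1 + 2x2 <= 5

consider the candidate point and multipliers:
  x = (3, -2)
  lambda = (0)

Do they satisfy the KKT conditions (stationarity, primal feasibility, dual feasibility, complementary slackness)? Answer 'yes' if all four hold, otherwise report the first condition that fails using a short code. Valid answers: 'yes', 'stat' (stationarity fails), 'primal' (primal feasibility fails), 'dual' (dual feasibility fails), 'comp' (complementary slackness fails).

Gradient of f: grad f(x) = Q x + c = (0, 0)
Constraint values g_i(x) = a_i^T x - b_i:
  g_1((3, -2)) = 0
Stationarity residual: grad f(x) + sum_i lambda_i a_i = (0, 0)
  -> stationarity OK
Primal feasibility (all g_i <= 0): OK
Dual feasibility (all lambda_i >= 0): OK
Complementary slackness (lambda_i * g_i(x) = 0 for all i): OK

Verdict: yes, KKT holds.

yes


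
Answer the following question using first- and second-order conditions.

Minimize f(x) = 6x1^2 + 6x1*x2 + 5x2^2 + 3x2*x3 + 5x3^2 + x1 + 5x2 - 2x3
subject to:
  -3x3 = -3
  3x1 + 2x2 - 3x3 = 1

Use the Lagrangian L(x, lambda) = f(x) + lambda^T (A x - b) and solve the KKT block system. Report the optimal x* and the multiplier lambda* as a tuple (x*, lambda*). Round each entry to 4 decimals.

Form the Lagrangian:
  L(x, lambda) = (1/2) x^T Q x + c^T x + lambda^T (A x - b)
Stationarity (grad_x L = 0): Q x + c + A^T lambda = 0.
Primal feasibility: A x = b.

This gives the KKT block system:
  [ Q   A^T ] [ x     ]   [-c ]
  [ A    0  ] [ lambda ] = [ b ]

Solving the linear system:
  x*      = (1.7576, -0.6364, 1)
  lambda* = (8.1212, -6.0909)
  f(x*)   = 13.5152

x* = (1.7576, -0.6364, 1), lambda* = (8.1212, -6.0909)


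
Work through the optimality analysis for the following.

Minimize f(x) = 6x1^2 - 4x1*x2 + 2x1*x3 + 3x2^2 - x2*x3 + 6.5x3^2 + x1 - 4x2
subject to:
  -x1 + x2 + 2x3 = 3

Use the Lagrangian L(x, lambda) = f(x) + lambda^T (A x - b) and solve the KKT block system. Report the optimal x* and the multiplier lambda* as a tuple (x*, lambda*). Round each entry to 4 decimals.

Form the Lagrangian:
  L(x, lambda) = (1/2) x^T Q x + c^T x + lambda^T (A x - b)
Stationarity (grad_x L = 0): Q x + c + A^T lambda = 0.
Primal feasibility: A x = b.

This gives the KKT block system:
  [ Q   A^T ] [ x     ]   [-c ]
  [ A    0  ] [ lambda ] = [ b ]

Solving the linear system:
  x*      = (-0.0748, 1.4239, 0.7506)
  lambda* = (-4.0923)
  f(x*)   = 3.2531

x* = (-0.0748, 1.4239, 0.7506), lambda* = (-4.0923)


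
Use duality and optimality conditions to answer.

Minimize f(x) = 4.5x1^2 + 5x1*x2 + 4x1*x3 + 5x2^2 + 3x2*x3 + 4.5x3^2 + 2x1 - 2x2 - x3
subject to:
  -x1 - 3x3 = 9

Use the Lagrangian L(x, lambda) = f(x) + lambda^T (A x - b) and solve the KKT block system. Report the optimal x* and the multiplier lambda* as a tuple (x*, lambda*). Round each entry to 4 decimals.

Form the Lagrangian:
  L(x, lambda) = (1/2) x^T Q x + c^T x + lambda^T (A x - b)
Stationarity (grad_x L = 0): Q x + c + A^T lambda = 0.
Primal feasibility: A x = b.

This gives the KKT block system:
  [ Q   A^T ] [ x     ]   [-c ]
  [ A    0  ] [ lambda ] = [ b ]

Solving the linear system:
  x*      = (-0.6512, 1.3605, -2.7829)
  lambda* = (-8.1899)
  f(x*)   = 36.2345

x* = (-0.6512, 1.3605, -2.7829), lambda* = (-8.1899)


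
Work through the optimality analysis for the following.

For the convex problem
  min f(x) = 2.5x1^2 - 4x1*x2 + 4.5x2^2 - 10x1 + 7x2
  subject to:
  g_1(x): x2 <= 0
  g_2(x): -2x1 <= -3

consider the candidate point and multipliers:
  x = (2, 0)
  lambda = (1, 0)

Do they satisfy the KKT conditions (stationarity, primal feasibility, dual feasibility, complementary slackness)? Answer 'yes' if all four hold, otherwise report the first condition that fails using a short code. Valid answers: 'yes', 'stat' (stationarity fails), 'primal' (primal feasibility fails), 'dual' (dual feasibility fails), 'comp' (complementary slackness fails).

Gradient of f: grad f(x) = Q x + c = (0, -1)
Constraint values g_i(x) = a_i^T x - b_i:
  g_1((2, 0)) = 0
  g_2((2, 0)) = -1
Stationarity residual: grad f(x) + sum_i lambda_i a_i = (0, 0)
  -> stationarity OK
Primal feasibility (all g_i <= 0): OK
Dual feasibility (all lambda_i >= 0): OK
Complementary slackness (lambda_i * g_i(x) = 0 for all i): OK

Verdict: yes, KKT holds.

yes


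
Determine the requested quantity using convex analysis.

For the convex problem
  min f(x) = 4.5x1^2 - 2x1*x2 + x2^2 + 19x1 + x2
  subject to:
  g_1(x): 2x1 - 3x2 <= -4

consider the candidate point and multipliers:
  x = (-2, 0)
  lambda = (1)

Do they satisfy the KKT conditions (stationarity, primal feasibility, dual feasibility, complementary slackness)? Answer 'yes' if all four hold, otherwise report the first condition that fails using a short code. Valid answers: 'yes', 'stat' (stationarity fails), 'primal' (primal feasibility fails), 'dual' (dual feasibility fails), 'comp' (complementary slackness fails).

Gradient of f: grad f(x) = Q x + c = (1, 5)
Constraint values g_i(x) = a_i^T x - b_i:
  g_1((-2, 0)) = 0
Stationarity residual: grad f(x) + sum_i lambda_i a_i = (3, 2)
  -> stationarity FAILS
Primal feasibility (all g_i <= 0): OK
Dual feasibility (all lambda_i >= 0): OK
Complementary slackness (lambda_i * g_i(x) = 0 for all i): OK

Verdict: the first failing condition is stationarity -> stat.

stat
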